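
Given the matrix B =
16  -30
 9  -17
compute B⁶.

tr B = -1 and det B = -2, so the characteristic polynomial is λ² − (-1)λ + (-2) with roots 1 and -2.
Eigenvectors give P = [[2, -5], [1, -3]] with P⁻¹ = [[3, -5], [1, -2]], and B = P·diag(1, -2)·P⁻¹.
Then B⁶ = P·diag(1, 64)·P⁻¹ = [[2, -320], [1, -192]] · [[3, -5], [1, -2]] = [[-314, 630], [-189, 379]].

[[-314, 630], [-189, 379]]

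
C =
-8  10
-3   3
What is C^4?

tr C = -5 and det C = 6, so the characteristic polynomial is λ² − (-5)λ + (6) with roots -3 and -2.
Eigenvectors give P = [[2, 5], [1, 3]] with P⁻¹ = [[3, -5], [-1, 2]], and C = P·diag(-3, -2)·P⁻¹.
Then C^4 = P·diag(81, 16)·P⁻¹ = [[162, 80], [81, 48]] · [[3, -5], [-1, 2]] = [[406, -650], [195, -309]].

[[406, -650], [195, -309]]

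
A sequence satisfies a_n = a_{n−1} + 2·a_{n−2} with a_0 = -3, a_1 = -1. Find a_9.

-681

With companion matrix C = [[1, 2], [1, 0]], [a_n, a_{n−1}]ᵀ = C·[a_{n−1}, a_{n−2}]ᵀ, so [a_9, a_8]ᵀ = C⁸·[a_1, a_0]ᵀ.
C⁸ = [[171, 170], [85, 86]], giving [a_9, a_8]ᵀ = [[-681], [-343]].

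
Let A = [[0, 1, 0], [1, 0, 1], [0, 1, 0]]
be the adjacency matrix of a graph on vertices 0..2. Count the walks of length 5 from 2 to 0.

0

The number of length-5 walks from vertex 2 to vertex 0 is entry (2,0) of A⁵, where A is the adjacency matrix.
A² = [[1, 0, 1], [0, 2, 0], [1, 0, 1]]
A³ = [[0, 2, 0], [2, 0, 2], [0, 2, 0]]
A⁴ = [[2, 0, 2], [0, 4, 0], [2, 0, 2]]
A⁵ = [[0, 4, 0], [4, 0, 4], [0, 4, 0]]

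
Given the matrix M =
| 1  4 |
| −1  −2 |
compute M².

[[−3, −4], [1, 0]]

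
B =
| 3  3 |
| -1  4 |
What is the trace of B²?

19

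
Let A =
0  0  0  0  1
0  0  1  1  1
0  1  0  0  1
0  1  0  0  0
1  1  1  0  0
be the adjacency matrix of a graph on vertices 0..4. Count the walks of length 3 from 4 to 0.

3

The number of length-3 walks from vertex 4 to vertex 0 is entry (4,0) of A³, where A is the adjacency matrix.
A² = [[1, 1, 1, 0, 0], [1, 3, 1, 0, 1], [1, 1, 2, 1, 1], [0, 0, 1, 1, 1], [0, 1, 1, 1, 3]]
A³ = [[0, 1, 1, 1, 3], [1, 2, 4, 3, 5], [1, 4, 2, 1, 4], [1, 3, 1, 0, 1], [3, 5, 4, 1, 2]]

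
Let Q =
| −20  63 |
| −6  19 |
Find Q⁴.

[[106, −315], [30, −89]]

tr Q = −1 and det Q = −2, so the characteristic polynomial is λ² − (−1)λ + (−2) with roots 1 and −2.
Eigenvectors give P = [[3, 7], [1, 2]] with P⁻¹ = [[−2, 7], [1, −3]], and Q = P·diag(1, −2)·P⁻¹.
Then Q⁴ = P·diag(1, 16)·P⁻¹ = [[3, 112], [1, 32]] · [[−2, 7], [1, −3]] = [[106, −315], [30, −89]].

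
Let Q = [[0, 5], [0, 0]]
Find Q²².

[[0, 0], [0, 0]]

Q is strictly triangular, hence nilpotent: Q² = 0, so Q²² = 0.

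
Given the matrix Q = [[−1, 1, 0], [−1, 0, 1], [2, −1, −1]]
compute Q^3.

Q^2 = [[0, −1, 1], [3, −2, −1], [−3, 3, 0]]
Q^3 = [[3, −1, −2], [−3, 4, −1], [0, −3, 3]]

[[3, −1, −2], [−3, 4, −1], [0, −3, 3]]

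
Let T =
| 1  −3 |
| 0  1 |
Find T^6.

[[1, −18], [0, 1]]

T = I + N where N = [[0, −3], [0, 0]] is strictly upper-triangular, so N^2 = 0.
(I + N)^6 = I + 6·N = [[1, −18], [0, 1]].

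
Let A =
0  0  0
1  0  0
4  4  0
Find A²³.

A is strictly triangular, hence nilpotent: A³ = 0, so A²³ = 0.

[[0, 0, 0], [0, 0, 0], [0, 0, 0]]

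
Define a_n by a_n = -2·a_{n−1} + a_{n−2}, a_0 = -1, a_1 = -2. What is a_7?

-268

With companion matrix A = [[-2, 1], [1, 0]], [a_n, a_{n−1}]ᵀ = A·[a_{n−1}, a_{n−2}]ᵀ, so [a_7, a_6]ᵀ = A^6·[a_1, a_0]ᵀ.
A^6 = [[169, -70], [-70, 29]], giving [a_7, a_6]ᵀ = [[-268], [111]].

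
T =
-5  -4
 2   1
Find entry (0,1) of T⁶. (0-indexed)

tr T = -4 and det T = 3, so the characteristic polynomial is λ² − (-4)λ + (3) with roots -3 and -1.
Eigenvectors give P = [[-2, 1], [1, -1]] with P⁻¹ = [[-1, -1], [-1, -2]], and T = P·diag(-3, -1)·P⁻¹.
Then T⁶ = P·diag(729, 1)·P⁻¹ = [[-1458, 1], [729, -1]] · [[-1, -1], [-1, -2]] = [[1457, 1456], [-728, -727]].

1456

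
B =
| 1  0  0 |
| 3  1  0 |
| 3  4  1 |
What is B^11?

B = I + N where N = [[0, 0, 0], [3, 0, 0], [3, 4, 0]] is strictly lower-triangular, so N^3 = 0.
(I + N)^11 = I + 11·N + 55·N^2 = [[1, 0, 0], [33, 1, 0], [693, 44, 1]].

[[1, 0, 0], [33, 1, 0], [693, 44, 1]]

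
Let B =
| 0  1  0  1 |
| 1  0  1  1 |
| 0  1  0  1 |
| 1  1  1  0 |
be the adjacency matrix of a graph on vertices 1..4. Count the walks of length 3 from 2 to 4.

The number of length-3 walks from vertex 2 to vertex 4 is entry (2,4) of B^3, where B is the adjacency matrix.
B^2 = [[2, 1, 2, 1], [1, 3, 1, 2], [2, 1, 2, 1], [1, 2, 1, 3]]
B^3 = [[2, 5, 2, 5], [5, 4, 5, 5], [2, 5, 2, 5], [5, 5, 5, 4]]

5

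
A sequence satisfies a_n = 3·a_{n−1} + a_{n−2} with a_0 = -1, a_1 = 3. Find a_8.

With companion matrix Q = [[3, 1], [1, 0]], [a_n, a_{n−1}]ᵀ = Q·[a_{n−1}, a_{n−2}]ᵀ, so [a_8, a_7]ᵀ = Q⁷·[a_1, a_0]ᵀ.
Q⁷ = [[3927, 1189], [1189, 360]], giving [a_8, a_7]ᵀ = [[10592], [3207]].

10592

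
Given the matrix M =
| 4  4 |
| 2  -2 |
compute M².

[[24, 8], [4, 12]]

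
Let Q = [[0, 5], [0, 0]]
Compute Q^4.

[[0, 0], [0, 0]]

Q is strictly triangular, hence nilpotent: Q^2 = 0, so Q^4 = 0.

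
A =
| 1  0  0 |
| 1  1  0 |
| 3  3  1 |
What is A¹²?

A = I + N where N = [[0, 0, 0], [1, 0, 0], [3, 3, 0]] is strictly lower-triangular, so N³ = 0.
(I + N)¹² = I + 12·N + 66·N² = [[1, 0, 0], [12, 1, 0], [234, 36, 1]].

[[1, 0, 0], [12, 1, 0], [234, 36, 1]]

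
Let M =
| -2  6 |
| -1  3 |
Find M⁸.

M² = M (a projection; rank 1, trace 1), so M⁸ = M.

[[-2, 6], [-1, 3]]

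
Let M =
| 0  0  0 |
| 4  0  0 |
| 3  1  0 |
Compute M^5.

M is strictly triangular, hence nilpotent: M^3 = 0, so M^5 = 0.

[[0, 0, 0], [0, 0, 0], [0, 0, 0]]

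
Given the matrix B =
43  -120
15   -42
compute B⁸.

tr B = 1 and det B = -6, so the characteristic polynomial is λ² − (1)λ + (-6) with roots -2 and 3.
Eigenvectors give P = [[8, -3], [3, -1]] with P⁻¹ = [[-1, 3], [-3, 8]], and B = P·diag(-2, 3)·P⁻¹.
Then B⁸ = P·diag(256, 6561)·P⁻¹ = [[2048, -19683], [768, -6561]] · [[-1, 3], [-3, 8]] = [[57001, -151320], [18915, -50184]].

[[57001, -151320], [18915, -50184]]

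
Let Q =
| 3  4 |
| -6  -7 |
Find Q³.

tr Q = -4 and det Q = 3, so the characteristic polynomial is λ² − (-4)λ + (3) with roots -3 and -1.
Eigenvectors give P = [[-2, -1], [3, 1]] with P⁻¹ = [[1, 1], [-3, -2]], and Q = P·diag(-3, -1)·P⁻¹.
Then Q³ = P·diag(-27, -1)·P⁻¹ = [[54, 1], [-81, -1]] · [[1, 1], [-3, -2]] = [[51, 52], [-78, -79]].

[[51, 52], [-78, -79]]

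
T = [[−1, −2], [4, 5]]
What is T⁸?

[[−6559, −6560], [13120, 13121]]

tr T = 4 and det T = 3, so the characteristic polynomial is λ² − (4)λ + (3) with roots 1 and 3.
Eigenvectors give P = [[−1, −1], [1, 2]] with P⁻¹ = [[−2, −1], [1, 1]], and T = P·diag(1, 3)·P⁻¹.
Then T⁸ = P·diag(1, 6561)·P⁻¹ = [[−1, −6561], [1, 13122]] · [[−2, −1], [1, 1]] = [[−6559, −6560], [13120, 13121]].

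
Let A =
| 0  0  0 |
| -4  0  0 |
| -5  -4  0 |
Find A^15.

A is strictly triangular, hence nilpotent: A^3 = 0, so A^15 = 0.

[[0, 0, 0], [0, 0, 0], [0, 0, 0]]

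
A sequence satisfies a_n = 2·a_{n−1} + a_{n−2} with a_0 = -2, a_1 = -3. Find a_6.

-268

With companion matrix C = [[2, 1], [1, 0]], [a_n, a_{n−1}]ᵀ = C·[a_{n−1}, a_{n−2}]ᵀ, so [a_6, a_5]ᵀ = C^5·[a_1, a_0]ᵀ.
C^5 = [[70, 29], [29, 12]], giving [a_6, a_5]ᵀ = [[-268], [-111]].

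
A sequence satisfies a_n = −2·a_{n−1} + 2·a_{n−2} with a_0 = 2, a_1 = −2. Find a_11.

−63296

With companion matrix M = [[−2, 2], [1, 0]], [a_n, a_{n−1}]ᵀ = M·[a_{n−1}, a_{n−2}]ᵀ, so [a_11, a_10]ᵀ = M¹⁰·[a_1, a_0]ᵀ.
M¹⁰ = [[18272, −13376], [−6688, 4896]], giving [a_11, a_10]ᵀ = [[−63296], [23168]].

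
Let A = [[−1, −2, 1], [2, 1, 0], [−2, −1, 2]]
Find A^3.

A^2 = [[−5, −1, 1], [0, −3, 2], [−4, 1, 2]]
A^3 = [[1, 8, −3], [−10, −5, 4], [2, 7, 0]]

[[1, 8, −3], [−10, −5, 4], [2, 7, 0]]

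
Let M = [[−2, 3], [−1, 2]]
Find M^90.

[[1, 0], [0, 1]]

M² = I (check: tr M = 0 and det M = −1), so M^90 = I since 90 is even.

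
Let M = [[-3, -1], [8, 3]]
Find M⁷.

M² = I (check: tr M = 0 and det M = -1), so M⁷ = M since 7 is odd.

[[-3, -1], [8, 3]]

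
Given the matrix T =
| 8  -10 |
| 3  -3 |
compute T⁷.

[[12482, -20590], [6177, -10167]]

tr T = 5 and det T = 6, so the characteristic polynomial is λ² − (5)λ + (6) with roots 2 and 3.
Eigenvectors give P = [[-5, 2], [-3, 1]] with P⁻¹ = [[1, -2], [3, -5]], and T = P·diag(2, 3)·P⁻¹.
Then T⁷ = P·diag(128, 2187)·P⁻¹ = [[-640, 4374], [-384, 2187]] · [[1, -2], [3, -5]] = [[12482, -20590], [6177, -10167]].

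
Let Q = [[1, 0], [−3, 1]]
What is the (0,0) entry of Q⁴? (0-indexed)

1

Q = I + N where N = [[0, 0], [−3, 0]] is strictly lower-triangular, so N² = 0.
(I + N)⁴ = I + 4·N = [[1, 0], [−12, 1]].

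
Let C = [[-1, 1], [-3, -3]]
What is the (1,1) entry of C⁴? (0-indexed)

C² = [[-2, -4], [12, 6]]
C³ = [[14, 10], [-30, -6]]
C⁴ = [[-44, -16], [48, -12]]

-12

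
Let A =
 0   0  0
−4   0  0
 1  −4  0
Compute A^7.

A is strictly triangular, hence nilpotent: A^3 = 0, so A^7 = 0.

[[0, 0, 0], [0, 0, 0], [0, 0, 0]]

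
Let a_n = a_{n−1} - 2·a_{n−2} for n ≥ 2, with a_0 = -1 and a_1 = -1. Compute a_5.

With companion matrix M = [[1, -2], [1, 0]], [a_n, a_{n−1}]ᵀ = M·[a_{n−1}, a_{n−2}]ᵀ, so [a_5, a_4]ᵀ = M⁴·[a_1, a_0]ᵀ.
M⁴ = [[-1, 6], [-3, 2]], giving [a_5, a_4]ᵀ = [[-5], [1]].

-5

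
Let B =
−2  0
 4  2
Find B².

[[4, 0], [0, 4]]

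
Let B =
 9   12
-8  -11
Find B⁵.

tr B = -2 and det B = -3, so the characteristic polynomial is λ² − (-2)λ + (-3) with roots 1 and -3.
Eigenvectors give P = [[3, -1], [-2, 1]] with P⁻¹ = [[1, 1], [2, 3]], and B = P·diag(1, -3)·P⁻¹.
Then B⁵ = P·diag(1, -243)·P⁻¹ = [[3, 243], [-2, -243]] · [[1, 1], [2, 3]] = [[489, 732], [-488, -731]].

[[489, 732], [-488, -731]]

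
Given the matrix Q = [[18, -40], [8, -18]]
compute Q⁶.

[[64, 0], [0, 64]]

tr Q = 0 and det Q = -4, so the characteristic polynomial is λ² − (0)λ + (-4) with roots 2 and -2.
Eigenvectors give P = [[-5, -2], [-2, -1]] with P⁻¹ = [[-1, 2], [2, -5]], and Q = P·diag(2, -2)·P⁻¹.
Then Q⁶ = P·diag(64, 64)·P⁻¹ = [[-320, -128], [-128, -64]] · [[-1, 2], [2, -5]] = [[64, 0], [0, 64]].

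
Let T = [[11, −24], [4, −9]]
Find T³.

[[83, −168], [28, −57]]

tr T = 2 and det T = −3, so the characteristic polynomial is λ² − (2)λ + (−3) with roots −1 and 3.
Eigenvectors give P = [[−2, 3], [−1, 1]] with P⁻¹ = [[1, −3], [1, −2]], and T = P·diag(−1, 3)·P⁻¹.
Then T³ = P·diag(−1, 27)·P⁻¹ = [[2, 81], [1, 27]] · [[1, −3], [1, −2]] = [[83, −168], [28, −57]].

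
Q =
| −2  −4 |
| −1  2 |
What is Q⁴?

Q² = [[8, 0], [0, 8]]
Q³ = [[−16, −32], [−8, 16]]
Q⁴ = [[64, 0], [0, 64]]

[[64, 0], [0, 64]]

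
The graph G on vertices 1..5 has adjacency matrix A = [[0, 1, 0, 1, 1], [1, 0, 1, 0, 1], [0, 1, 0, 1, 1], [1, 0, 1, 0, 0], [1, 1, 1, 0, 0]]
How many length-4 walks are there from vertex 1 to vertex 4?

The number of length-4 walks from vertex 1 to vertex 4 is entry (1,4) of A⁴, where A is the adjacency matrix.
A² = [[3, 1, 3, 0, 1], [1, 3, 1, 2, 2], [3, 1, 3, 0, 1], [0, 2, 0, 2, 2], [1, 2, 1, 2, 3]]
A³ = [[2, 7, 2, 6, 7], [7, 4, 7, 2, 5], [2, 7, 2, 6, 7], [6, 2, 6, 0, 2], [7, 5, 7, 2, 4]]
A⁴ = [[20, 11, 20, 4, 11], [11, 19, 11, 14, 18], [20, 11, 20, 4, 11], [4, 14, 4, 12, 14], [11, 18, 11, 14, 19]]

4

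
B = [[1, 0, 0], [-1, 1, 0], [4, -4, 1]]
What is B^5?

[[1, 0, 0], [-5, 1, 0], [60, -20, 1]]

B = I + N where N = [[0, 0, 0], [-1, 0, 0], [4, -4, 0]] is strictly lower-triangular, so N^3 = 0.
(I + N)^5 = I + 5·N + 10·N^2 = [[1, 0, 0], [-5, 1, 0], [60, -20, 1]].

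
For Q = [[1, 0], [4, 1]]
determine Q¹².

Q = I + N where N = [[0, 0], [4, 0]] is strictly lower-triangular, so N² = 0.
(I + N)¹² = I + 12·N = [[1, 0], [48, 1]].

[[1, 0], [48, 1]]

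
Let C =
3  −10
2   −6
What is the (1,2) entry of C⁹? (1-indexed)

tr C = −3 and det C = 2, so the characteristic polynomial is λ² − (−3)λ + (2) with roots −1 and −2.
Eigenvectors give P = [[5, 2], [2, 1]] with P⁻¹ = [[1, −2], [−2, 5]], and C = P·diag(−1, −2)·P⁻¹.
Then C⁹ = P·diag(−1, −512)·P⁻¹ = [[−5, −1024], [−2, −512]] · [[1, −2], [−2, 5]] = [[2043, −5110], [1022, −2556]].

−5110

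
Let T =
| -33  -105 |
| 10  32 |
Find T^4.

tr T = -1 and det T = -6, so the characteristic polynomial is λ² − (-1)λ + (-6) with roots 2 and -3.
Eigenvectors give P = [[3, -7], [-1, 2]] with P⁻¹ = [[-2, -7], [-1, -3]], and T = P·diag(2, -3)·P⁻¹.
Then T^4 = P·diag(16, 81)·P⁻¹ = [[48, -567], [-16, 162]] · [[-2, -7], [-1, -3]] = [[471, 1365], [-130, -374]].

[[471, 1365], [-130, -374]]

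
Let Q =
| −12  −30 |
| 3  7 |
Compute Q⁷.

[[−20718, −61770], [6177, 18403]]

tr Q = −5 and det Q = 6, so the characteristic polynomial is λ² − (−5)λ + (6) with roots −2 and −3.
Eigenvectors give P = [[−3, 10], [1, −3]] with P⁻¹ = [[3, 10], [1, 3]], and Q = P·diag(−2, −3)·P⁻¹.
Then Q⁷ = P·diag(−128, −2187)·P⁻¹ = [[384, −21870], [−128, 6561]] · [[3, 10], [1, 3]] = [[−20718, −61770], [6177, 18403]].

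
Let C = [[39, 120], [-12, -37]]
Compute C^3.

tr C = 2 and det C = -3, so the characteristic polynomial is λ² − (2)λ + (-3) with roots 3 and -1.
Eigenvectors give P = [[-10, -3], [3, 1]] with P⁻¹ = [[-1, -3], [3, 10]], and C = P·diag(3, -1)·P⁻¹.
Then C^3 = P·diag(27, -1)·P⁻¹ = [[-270, 3], [81, -1]] · [[-1, -3], [3, 10]] = [[279, 840], [-84, -253]].

[[279, 840], [-84, -253]]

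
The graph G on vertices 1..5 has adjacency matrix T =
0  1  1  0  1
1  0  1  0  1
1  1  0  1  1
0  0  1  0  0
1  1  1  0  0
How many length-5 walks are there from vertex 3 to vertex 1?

72

The number of length-5 walks from vertex 3 to vertex 1 is entry (3,1) of T⁵, where T is the adjacency matrix.
T² = [[3, 2, 2, 1, 2], [2, 3, 2, 1, 2], [2, 2, 4, 0, 2], [1, 1, 0, 1, 1], [2, 2, 2, 1, 3]]
T³ = [[6, 7, 8, 2, 7], [7, 6, 8, 2, 7], [8, 8, 6, 4, 8], [2, 2, 4, 0, 2], [7, 7, 8, 2, 6]]
T⁴ = [[22, 21, 22, 8, 21], [21, 22, 22, 8, 21], [22, 22, 28, 6, 22], [8, 8, 6, 4, 8], [21, 21, 22, 8, 22]]
T⁵ = [[64, 65, 72, 22, 65], [65, 64, 72, 22, 65], [72, 72, 72, 28, 72], [22, 22, 28, 6, 22], [65, 65, 72, 22, 64]]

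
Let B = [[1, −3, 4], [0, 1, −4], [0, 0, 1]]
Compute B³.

B = I + N where N = [[0, −3, 4], [0, 0, −4], [0, 0, 0]] is strictly upper-triangular, so N³ = 0.
(I + N)³ = I + 3·N + 3·N² = [[1, −9, 48], [0, 1, −12], [0, 0, 1]].

[[1, −9, 48], [0, 1, −12], [0, 0, 1]]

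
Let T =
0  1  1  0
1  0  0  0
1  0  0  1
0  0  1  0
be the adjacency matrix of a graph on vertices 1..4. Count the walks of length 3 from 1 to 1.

The number of length-3 walks from vertex 1 to vertex 1 is entry (1,1) of T³, where T is the adjacency matrix.
T² = [[2, 0, 0, 1], [0, 1, 1, 0], [0, 1, 2, 0], [1, 0, 0, 1]]
T³ = [[0, 2, 3, 0], [2, 0, 0, 1], [3, 0, 0, 2], [0, 1, 2, 0]]

0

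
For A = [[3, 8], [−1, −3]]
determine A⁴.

[[1, 0], [0, 1]]

A² = I (check: tr A = 0 and det A = −1), so A⁴ = I since 4 is even.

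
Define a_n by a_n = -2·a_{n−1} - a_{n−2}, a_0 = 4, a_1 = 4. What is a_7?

52

With companion matrix C = [[-2, -1], [1, 0]], [a_n, a_{n−1}]ᵀ = C·[a_{n−1}, a_{n−2}]ᵀ, so [a_7, a_6]ᵀ = C^6·[a_1, a_0]ᵀ.
C^6 = [[7, 6], [-6, -5]], giving [a_7, a_6]ᵀ = [[52], [-44]].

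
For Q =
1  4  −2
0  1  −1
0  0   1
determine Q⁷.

[[1, 28, −98], [0, 1, −7], [0, 0, 1]]

Q = I + N where N = [[0, 4, −2], [0, 0, −1], [0, 0, 0]] is strictly upper-triangular, so N³ = 0.
(I + N)⁷ = I + 7·N + 21·N² = [[1, 28, −98], [0, 1, −7], [0, 0, 1]].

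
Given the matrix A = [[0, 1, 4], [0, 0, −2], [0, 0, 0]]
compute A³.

[[0, 0, 0], [0, 0, 0], [0, 0, 0]]

A is strictly triangular, hence nilpotent: A³ = 0, so A³ = 0.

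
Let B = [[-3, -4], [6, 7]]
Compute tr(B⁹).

tr B = 4 and det B = 3, so the characteristic polynomial is λ² − (4)λ + (3) with roots 3 and 1.
Eigenvectors give P = [[-2, -1], [3, 1]] with P⁻¹ = [[1, 1], [-3, -2]], and B = P·diag(3, 1)·P⁻¹.
Then B⁹ = P·diag(19683, 1)·P⁻¹ = [[-39366, -1], [59049, 1]] · [[1, 1], [-3, -2]] = [[-39363, -39364], [59046, 59047]].

19684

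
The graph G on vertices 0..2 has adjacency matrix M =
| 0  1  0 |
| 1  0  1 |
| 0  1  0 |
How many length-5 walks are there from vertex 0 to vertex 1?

The number of length-5 walks from vertex 0 to vertex 1 is entry (0,1) of M^5, where M is the adjacency matrix.
M^2 = [[1, 0, 1], [0, 2, 0], [1, 0, 1]]
M^3 = [[0, 2, 0], [2, 0, 2], [0, 2, 0]]
M^4 = [[2, 0, 2], [0, 4, 0], [2, 0, 2]]
M^5 = [[0, 4, 0], [4, 0, 4], [0, 4, 0]]

4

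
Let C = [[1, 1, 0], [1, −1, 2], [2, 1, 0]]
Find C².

[[2, 0, 2], [4, 4, −2], [3, 1, 2]]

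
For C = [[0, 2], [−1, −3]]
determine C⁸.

[[−254, −510], [255, 511]]

tr C = −3 and det C = 2, so the characteristic polynomial is λ² − (−3)λ + (2) with roots −2 and −1.
Eigenvectors give P = [[1, −2], [−1, 1]] with P⁻¹ = [[−1, −2], [−1, −1]], and C = P·diag(−2, −1)·P⁻¹.
Then C⁸ = P·diag(256, 1)·P⁻¹ = [[256, −2], [−256, 1]] · [[−1, −2], [−1, −1]] = [[−254, −510], [255, 511]].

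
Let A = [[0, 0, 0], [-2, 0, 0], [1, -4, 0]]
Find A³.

A is strictly triangular, hence nilpotent: A³ = 0, so A³ = 0.

[[0, 0, 0], [0, 0, 0], [0, 0, 0]]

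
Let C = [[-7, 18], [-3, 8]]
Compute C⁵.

[[-67, 198], [-33, 98]]

tr C = 1 and det C = -2, so the characteristic polynomial is λ² − (1)λ + (-2) with roots 2 and -1.
Eigenvectors give P = [[-2, -3], [-1, -1]] with P⁻¹ = [[1, -3], [-1, 2]], and C = P·diag(2, -1)·P⁻¹.
Then C⁵ = P·diag(32, -1)·P⁻¹ = [[-64, 3], [-32, 1]] · [[1, -3], [-1, 2]] = [[-67, 198], [-33, 98]].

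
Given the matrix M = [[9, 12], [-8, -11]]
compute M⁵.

tr M = -2 and det M = -3, so the characteristic polynomial is λ² − (-2)λ + (-3) with roots -3 and 1.
Eigenvectors give P = [[-1, 3], [1, -2]] with P⁻¹ = [[2, 3], [1, 1]], and M = P·diag(-3, 1)·P⁻¹.
Then M⁵ = P·diag(-243, 1)·P⁻¹ = [[243, 3], [-243, -2]] · [[2, 3], [1, 1]] = [[489, 732], [-488, -731]].

[[489, 732], [-488, -731]]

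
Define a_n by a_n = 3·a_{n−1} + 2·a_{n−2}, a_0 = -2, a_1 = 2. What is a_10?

With companion matrix M = [[3, 2], [1, 0]], [a_n, a_{n−1}]ᵀ = M·[a_{n−1}, a_{n−2}]ᵀ, so [a_10, a_9]ᵀ = M^9·[a_1, a_0]ᵀ.
M^9 = [[79647, 44726], [22363, 12558]], giving [a_10, a_9]ᵀ = [[69842], [19610]].

69842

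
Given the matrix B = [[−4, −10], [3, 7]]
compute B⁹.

tr B = 3 and det B = 2, so the characteristic polynomial is λ² − (3)λ + (2) with roots 1 and 2.
Eigenvectors give P = [[2, −5], [−1, 3]] with P⁻¹ = [[3, 5], [1, 2]], and B = P·diag(1, 2)·P⁻¹.
Then B⁹ = P·diag(1, 512)·P⁻¹ = [[2, −2560], [−1, 1536]] · [[3, 5], [1, 2]] = [[−2554, −5110], [1533, 3067]].

[[−2554, −5110], [1533, 3067]]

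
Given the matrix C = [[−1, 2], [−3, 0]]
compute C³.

C² = [[−5, −2], [3, −6]]
C³ = [[11, −10], [15, 6]]

[[11, −10], [15, 6]]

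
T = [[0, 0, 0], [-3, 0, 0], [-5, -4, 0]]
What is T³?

T is strictly triangular, hence nilpotent: T³ = 0, so T³ = 0.

[[0, 0, 0], [0, 0, 0], [0, 0, 0]]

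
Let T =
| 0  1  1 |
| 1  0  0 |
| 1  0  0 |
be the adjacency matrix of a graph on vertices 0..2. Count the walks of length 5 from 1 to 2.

The number of length-5 walks from vertex 1 to vertex 2 is entry (1,2) of T^5, where T is the adjacency matrix.
T^2 = [[2, 0, 0], [0, 1, 1], [0, 1, 1]]
T^3 = [[0, 2, 2], [2, 0, 0], [2, 0, 0]]
T^4 = [[4, 0, 0], [0, 2, 2], [0, 2, 2]]
T^5 = [[0, 4, 4], [4, 0, 0], [4, 0, 0]]

0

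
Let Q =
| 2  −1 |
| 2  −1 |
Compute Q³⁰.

Q² = Q (a projection; rank 1, trace 1), so Q³⁰ = Q.

[[2, −1], [2, −1]]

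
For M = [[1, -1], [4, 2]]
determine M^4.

M^2 = [[-3, -3], [12, 0]]
M^3 = [[-15, -3], [12, -12]]
M^4 = [[-27, 9], [-36, -36]]

[[-27, 9], [-36, -36]]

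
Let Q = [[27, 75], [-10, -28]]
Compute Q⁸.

[[-31269, -94575], [12610, 38086]]

tr Q = -1 and det Q = -6, so the characteristic polynomial is λ² − (-1)λ + (-6) with roots 2 and -3.
Eigenvectors give P = [[-3, -5], [1, 2]] with P⁻¹ = [[-2, -5], [1, 3]], and Q = P·diag(2, -3)·P⁻¹.
Then Q⁸ = P·diag(256, 6561)·P⁻¹ = [[-768, -32805], [256, 13122]] · [[-2, -5], [1, 3]] = [[-31269, -94575], [12610, 38086]].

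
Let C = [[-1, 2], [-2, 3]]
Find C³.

[[-5, 6], [-6, 7]]

C² = [[-3, 4], [-4, 5]]
C³ = [[-5, 6], [-6, 7]]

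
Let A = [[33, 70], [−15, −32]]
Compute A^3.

tr A = 1 and det A = −6, so the characteristic polynomial is λ² − (1)λ + (−6) with roots 3 and −2.
Eigenvectors give P = [[7, −2], [−3, 1]] with P⁻¹ = [[1, 2], [3, 7]], and A = P·diag(3, −2)·P⁻¹.
Then A^3 = P·diag(27, −8)·P⁻¹ = [[189, 16], [−81, −8]] · [[1, 2], [3, 7]] = [[237, 490], [−105, −218]].

[[237, 490], [−105, −218]]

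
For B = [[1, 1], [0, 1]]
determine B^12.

[[1, 12], [0, 1]]

B = I + N where N = [[0, 1], [0, 0]] is strictly upper-triangular, so N^2 = 0.
(I + N)^12 = I + 12·N = [[1, 12], [0, 1]].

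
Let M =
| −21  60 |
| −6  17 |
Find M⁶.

tr M = −4 and det M = 3, so the characteristic polynomial is λ² − (−4)λ + (3) with roots −3 and −1.
Eigenvectors give P = [[10, 3], [3, 1]] with P⁻¹ = [[1, −3], [−3, 10]], and M = P·diag(−3, −1)·P⁻¹.
Then M⁶ = P·diag(729, 1)·P⁻¹ = [[7290, 3], [2187, 1]] · [[1, −3], [−3, 10]] = [[7281, −21840], [2184, −6551]].

[[7281, −21840], [2184, −6551]]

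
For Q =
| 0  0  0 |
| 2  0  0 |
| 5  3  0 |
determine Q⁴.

[[0, 0, 0], [0, 0, 0], [0, 0, 0]]

Q is strictly triangular, hence nilpotent: Q³ = 0, so Q⁴ = 0.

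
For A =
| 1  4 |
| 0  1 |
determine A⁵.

A = I + N where N = [[0, 4], [0, 0]] is strictly upper-triangular, so N² = 0.
(I + N)⁵ = I + 5·N = [[1, 20], [0, 1]].

[[1, 20], [0, 1]]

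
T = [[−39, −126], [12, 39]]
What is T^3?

tr T = 0 and det T = −9, so the characteristic polynomial is λ² − (0)λ + (−9) with roots −3 and 3.
Eigenvectors give P = [[7, −3], [−2, 1]] with P⁻¹ = [[1, 3], [2, 7]], and T = P·diag(−3, 3)·P⁻¹.
Then T^3 = P·diag(−27, 27)·P⁻¹ = [[−189, −81], [54, 27]] · [[1, 3], [2, 7]] = [[−351, −1134], [108, 351]].

[[−351, −1134], [108, 351]]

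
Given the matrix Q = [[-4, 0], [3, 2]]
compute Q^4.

Q^2 = [[16, 0], [-6, 4]]
Q^3 = [[-64, 0], [36, 8]]
Q^4 = [[256, 0], [-120, 16]]

[[256, 0], [-120, 16]]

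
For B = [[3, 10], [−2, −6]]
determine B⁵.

tr B = −3 and det B = 2, so the characteristic polynomial is λ² − (−3)λ + (2) with roots −2 and −1.
Eigenvectors give P = [[2, 5], [−1, −2]] with P⁻¹ = [[−2, −5], [1, 2]], and B = P·diag(−2, −1)·P⁻¹.
Then B⁵ = P·diag(−32, −1)·P⁻¹ = [[−64, −5], [32, 2]] · [[−2, −5], [1, 2]] = [[123, 310], [−62, −156]].

[[123, 310], [−62, −156]]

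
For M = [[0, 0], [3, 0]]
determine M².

[[0, 0], [0, 0]]

M is strictly triangular, hence nilpotent: M² = 0, so M² = 0.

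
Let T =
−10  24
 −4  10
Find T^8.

[[256, 0], [0, 256]]

tr T = 0 and det T = −4, so the characteristic polynomial is λ² − (0)λ + (−4) with roots −2 and 2.
Eigenvectors give P = [[3, 2], [1, 1]] with P⁻¹ = [[1, −2], [−1, 3]], and T = P·diag(−2, 2)·P⁻¹.
Then T^8 = P·diag(256, 256)·P⁻¹ = [[768, 512], [256, 256]] · [[1, −2], [−1, 3]] = [[256, 0], [0, 256]].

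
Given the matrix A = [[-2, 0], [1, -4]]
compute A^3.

A^2 = [[4, 0], [-6, 16]]
A^3 = [[-8, 0], [28, -64]]

[[-8, 0], [28, -64]]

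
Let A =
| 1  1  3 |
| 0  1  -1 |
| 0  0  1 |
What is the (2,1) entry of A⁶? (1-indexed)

A = I + N where N = [[0, 1, 3], [0, 0, -1], [0, 0, 0]] is strictly upper-triangular, so N³ = 0.
(I + N)⁶ = I + 6·N + 15·N² = [[1, 6, 3], [0, 1, -6], [0, 0, 1]].

0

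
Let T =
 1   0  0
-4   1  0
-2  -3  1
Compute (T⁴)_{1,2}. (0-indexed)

T = I + N where N = [[0, 0, 0], [-4, 0, 0], [-2, -3, 0]] is strictly lower-triangular, so N³ = 0.
(I + N)⁴ = I + 4·N + 6·N² = [[1, 0, 0], [-16, 1, 0], [64, -12, 1]].

0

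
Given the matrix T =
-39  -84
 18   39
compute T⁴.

[[81, 0], [0, 81]]

tr T = 0 and det T = -9, so the characteristic polynomial is λ² − (0)λ + (-9) with roots -3 and 3.
Eigenvectors give P = [[7, -2], [-3, 1]] with P⁻¹ = [[1, 2], [3, 7]], and T = P·diag(-3, 3)·P⁻¹.
Then T⁴ = P·diag(81, 81)·P⁻¹ = [[567, -162], [-243, 81]] · [[1, 2], [3, 7]] = [[81, 0], [0, 81]].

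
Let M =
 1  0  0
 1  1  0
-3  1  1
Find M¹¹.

M = I + N where N = [[0, 0, 0], [1, 0, 0], [-3, 1, 0]] is strictly lower-triangular, so N³ = 0.
(I + N)¹¹ = I + 11·N + 55·N² = [[1, 0, 0], [11, 1, 0], [22, 11, 1]].

[[1, 0, 0], [11, 1, 0], [22, 11, 1]]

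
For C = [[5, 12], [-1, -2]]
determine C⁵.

[[125, 372], [-31, -92]]

tr C = 3 and det C = 2, so the characteristic polynomial is λ² − (3)λ + (2) with roots 2 and 1.
Eigenvectors give P = [[4, -3], [-1, 1]] with P⁻¹ = [[1, 3], [1, 4]], and C = P·diag(2, 1)·P⁻¹.
Then C⁵ = P·diag(32, 1)·P⁻¹ = [[128, -3], [-32, 1]] · [[1, 3], [1, 4]] = [[125, 372], [-31, -92]].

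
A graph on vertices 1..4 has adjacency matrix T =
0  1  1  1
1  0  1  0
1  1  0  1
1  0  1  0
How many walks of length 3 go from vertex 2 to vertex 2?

The number of length-3 walks from vertex 2 to vertex 2 is entry (2,2) of T³, where T is the adjacency matrix.
T² = [[3, 1, 2, 1], [1, 2, 1, 2], [2, 1, 3, 1], [1, 2, 1, 2]]
T³ = [[4, 5, 5, 5], [5, 2, 5, 2], [5, 5, 4, 5], [5, 2, 5, 2]]

2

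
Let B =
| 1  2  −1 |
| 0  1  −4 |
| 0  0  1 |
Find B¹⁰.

B = I + N where N = [[0, 2, −1], [0, 0, −4], [0, 0, 0]] is strictly upper-triangular, so N³ = 0.
(I + N)¹⁰ = I + 10·N + 45·N² = [[1, 20, −370], [0, 1, −40], [0, 0, 1]].

[[1, 20, −370], [0, 1, −40], [0, 0, 1]]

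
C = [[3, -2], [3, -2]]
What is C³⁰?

C² = C (a projection; rank 1, trace 1), so C³⁰ = C.

[[3, -2], [3, -2]]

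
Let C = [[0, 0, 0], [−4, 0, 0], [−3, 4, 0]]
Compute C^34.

C is strictly triangular, hence nilpotent: C^3 = 0, so C^34 = 0.

[[0, 0, 0], [0, 0, 0], [0, 0, 0]]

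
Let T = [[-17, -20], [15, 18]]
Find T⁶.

tr T = 1 and det T = -6, so the characteristic polynomial is λ² − (1)λ + (-6) with roots -2 and 3.
Eigenvectors give P = [[4, -1], [-3, 1]] with P⁻¹ = [[1, 1], [3, 4]], and T = P·diag(-2, 3)·P⁻¹.
Then T⁶ = P·diag(64, 729)·P⁻¹ = [[256, -729], [-192, 729]] · [[1, 1], [3, 4]] = [[-1931, -2660], [1995, 2724]].

[[-1931, -2660], [1995, 2724]]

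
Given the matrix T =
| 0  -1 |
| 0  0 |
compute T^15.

[[0, 0], [0, 0]]

T is strictly triangular, hence nilpotent: T^2 = 0, so T^15 = 0.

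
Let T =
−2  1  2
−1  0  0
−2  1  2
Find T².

[[−1, 0, 0], [2, −1, −2], [−1, 0, 0]]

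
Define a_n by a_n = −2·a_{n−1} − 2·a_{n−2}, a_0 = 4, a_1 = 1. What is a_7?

With companion matrix Q = [[−2, −2], [1, 0]], [a_n, a_{n−1}]ᵀ = Q·[a_{n−1}, a_{n−2}]ᵀ, so [a_7, a_6]ᵀ = Q^6·[a_1, a_0]ᵀ.
Q^6 = [[−8, −16], [8, 8]], giving [a_7, a_6]ᵀ = [[−72], [40]].

−72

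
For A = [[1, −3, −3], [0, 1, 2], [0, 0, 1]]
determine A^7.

[[1, −21, −147], [0, 1, 14], [0, 0, 1]]

A = I + N where N = [[0, −3, −3], [0, 0, 2], [0, 0, 0]] is strictly upper-triangular, so N^3 = 0.
(I + N)^7 = I + 7·N + 21·N^2 = [[1, −21, −147], [0, 1, 14], [0, 0, 1]].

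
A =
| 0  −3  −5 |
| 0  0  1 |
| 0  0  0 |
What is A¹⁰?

[[0, 0, 0], [0, 0, 0], [0, 0, 0]]

A is strictly triangular, hence nilpotent: A³ = 0, so A¹⁰ = 0.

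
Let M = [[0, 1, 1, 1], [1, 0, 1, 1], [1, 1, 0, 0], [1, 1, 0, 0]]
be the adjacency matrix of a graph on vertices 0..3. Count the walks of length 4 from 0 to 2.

The number of length-4 walks from vertex 0 to vertex 2 is entry (0,2) of M⁴, where M is the adjacency matrix.
M² = [[3, 2, 1, 1], [2, 3, 1, 1], [1, 1, 2, 2], [1, 1, 2, 2]]
M³ = [[4, 5, 5, 5], [5, 4, 5, 5], [5, 5, 2, 2], [5, 5, 2, 2]]
M⁴ = [[15, 14, 9, 9], [14, 15, 9, 9], [9, 9, 10, 10], [9, 9, 10, 10]]

9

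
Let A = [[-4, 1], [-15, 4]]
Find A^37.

A² = I (check: tr A = 0 and det A = -1), so A^37 = A since 37 is odd.

[[-4, 1], [-15, 4]]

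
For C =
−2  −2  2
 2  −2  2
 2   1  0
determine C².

[[4, 10, −8], [−4, 2, 0], [−2, −6, 6]]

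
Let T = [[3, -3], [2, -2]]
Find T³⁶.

T² = T (a projection; rank 1, trace 1), so T³⁶ = T.

[[3, -3], [2, -2]]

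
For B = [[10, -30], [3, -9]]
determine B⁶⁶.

[[10, -30], [3, -9]]

B² = B (a projection; rank 1, trace 1), so B⁶⁶ = B.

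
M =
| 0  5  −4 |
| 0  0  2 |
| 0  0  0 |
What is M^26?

[[0, 0, 0], [0, 0, 0], [0, 0, 0]]

M is strictly triangular, hence nilpotent: M^3 = 0, so M^26 = 0.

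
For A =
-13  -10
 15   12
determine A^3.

[[-97, -70], [105, 78]]

tr A = -1 and det A = -6, so the characteristic polynomial is λ² − (-1)λ + (-6) with roots -3 and 2.
Eigenvectors give P = [[-1, -2], [1, 3]] with P⁻¹ = [[-3, -2], [1, 1]], and A = P·diag(-3, 2)·P⁻¹.
Then A^3 = P·diag(-27, 8)·P⁻¹ = [[27, -16], [-27, 24]] · [[-3, -2], [1, 1]] = [[-97, -70], [105, 78]].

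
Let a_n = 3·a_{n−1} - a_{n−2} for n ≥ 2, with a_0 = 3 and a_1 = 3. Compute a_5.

With companion matrix C = [[3, -1], [1, 0]], [a_n, a_{n−1}]ᵀ = C·[a_{n−1}, a_{n−2}]ᵀ, so [a_5, a_4]ᵀ = C⁴·[a_1, a_0]ᵀ.
C⁴ = [[55, -21], [21, -8]], giving [a_5, a_4]ᵀ = [[102], [39]].

102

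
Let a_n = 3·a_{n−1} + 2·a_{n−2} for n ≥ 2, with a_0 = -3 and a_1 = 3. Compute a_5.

With companion matrix B = [[3, 2], [1, 0]], [a_n, a_{n−1}]ᵀ = B·[a_{n−1}, a_{n−2}]ᵀ, so [a_5, a_4]ᵀ = B⁴·[a_1, a_0]ᵀ.
B⁴ = [[139, 78], [39, 22]], giving [a_5, a_4]ᵀ = [[183], [51]].

183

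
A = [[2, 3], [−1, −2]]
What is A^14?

A² = I (check: tr A = 0 and det A = −1), so A^14 = I since 14 is even.

[[1, 0], [0, 1]]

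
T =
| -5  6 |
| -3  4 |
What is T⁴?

[[31, -30], [15, -14]]

tr T = -1 and det T = -2, so the characteristic polynomial is λ² − (-1)λ + (-2) with roots 1 and -2.
Eigenvectors give P = [[1, 2], [1, 1]] with P⁻¹ = [[-1, 2], [1, -1]], and T = P·diag(1, -2)·P⁻¹.
Then T⁴ = P·diag(1, 16)·P⁻¹ = [[1, 32], [1, 16]] · [[-1, 2], [1, -1]] = [[31, -30], [15, -14]].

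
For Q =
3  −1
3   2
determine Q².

[[6, −5], [15, 1]]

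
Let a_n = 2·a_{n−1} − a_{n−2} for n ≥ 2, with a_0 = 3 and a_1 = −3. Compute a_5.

−27

With companion matrix T = [[2, −1], [1, 0]], [a_n, a_{n−1}]ᵀ = T·[a_{n−1}, a_{n−2}]ᵀ, so [a_5, a_4]ᵀ = T⁴·[a_1, a_0]ᵀ.
T⁴ = [[5, −4], [4, −3]], giving [a_5, a_4]ᵀ = [[−27], [−21]].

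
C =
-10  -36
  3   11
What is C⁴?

[[-44, -180], [15, 61]]

tr C = 1 and det C = -2, so the characteristic polynomial is λ² − (1)λ + (-2) with roots -1 and 2.
Eigenvectors give P = [[4, -3], [-1, 1]] with P⁻¹ = [[1, 3], [1, 4]], and C = P·diag(-1, 2)·P⁻¹.
Then C⁴ = P·diag(1, 16)·P⁻¹ = [[4, -48], [-1, 16]] · [[1, 3], [1, 4]] = [[-44, -180], [15, 61]].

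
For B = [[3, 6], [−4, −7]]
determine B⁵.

tr B = −4 and det B = 3, so the characteristic polynomial is λ² − (−4)λ + (3) with roots −3 and −1.
Eigenvectors give P = [[−1, 3], [1, −2]] with P⁻¹ = [[2, 3], [1, 1]], and B = P·diag(−3, −1)·P⁻¹.
Then B⁵ = P·diag(−243, −1)·P⁻¹ = [[243, −3], [−243, 2]] · [[2, 3], [1, 1]] = [[483, 726], [−484, −727]].

[[483, 726], [−484, −727]]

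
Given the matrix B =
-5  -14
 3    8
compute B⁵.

[[-185, -434], [93, 218]]

tr B = 3 and det B = 2, so the characteristic polynomial is λ² − (3)λ + (2) with roots 1 and 2.
Eigenvectors give P = [[-7, 2], [3, -1]] with P⁻¹ = [[-1, -2], [-3, -7]], and B = P·diag(1, 2)·P⁻¹.
Then B⁵ = P·diag(1, 32)·P⁻¹ = [[-7, 64], [3, -32]] · [[-1, -2], [-3, -7]] = [[-185, -434], [93, 218]].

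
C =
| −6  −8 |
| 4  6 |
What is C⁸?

[[256, 0], [0, 256]]

tr C = 0 and det C = −4, so the characteristic polynomial is λ² − (0)λ + (−4) with roots 2 and −2.
Eigenvectors give P = [[−1, 2], [1, −1]] with P⁻¹ = [[1, 2], [1, 1]], and C = P·diag(2, −2)·P⁻¹.
Then C⁸ = P·diag(256, 256)·P⁻¹ = [[−256, 512], [256, −256]] · [[1, 2], [1, 1]] = [[256, 0], [0, 256]].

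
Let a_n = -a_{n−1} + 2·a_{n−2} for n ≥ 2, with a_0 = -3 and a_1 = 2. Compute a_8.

-428

With companion matrix B = [[-1, 2], [1, 0]], [a_n, a_{n−1}]ᵀ = B·[a_{n−1}, a_{n−2}]ᵀ, so [a_8, a_7]ᵀ = B⁷·[a_1, a_0]ᵀ.
B⁷ = [[-85, 86], [43, -42]], giving [a_8, a_7]ᵀ = [[-428], [212]].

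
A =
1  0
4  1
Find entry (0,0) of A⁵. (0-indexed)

A = I + N where N = [[0, 0], [4, 0]] is strictly lower-triangular, so N² = 0.
(I + N)⁵ = I + 5·N = [[1, 0], [20, 1]].

1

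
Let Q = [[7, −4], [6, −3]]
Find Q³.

[[79, −52], [78, −51]]

tr Q = 4 and det Q = 3, so the characteristic polynomial is λ² − (4)λ + (3) with roots 1 and 3.
Eigenvectors give P = [[−2, 1], [−3, 1]] with P⁻¹ = [[1, −1], [3, −2]], and Q = P·diag(1, 3)·P⁻¹.
Then Q³ = P·diag(1, 27)·P⁻¹ = [[−2, 27], [−3, 27]] · [[1, −1], [3, −2]] = [[79, −52], [78, −51]].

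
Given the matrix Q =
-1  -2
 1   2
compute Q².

[[-1, -2], [1, 2]]

Q² = Q (a projection; rank 1, trace 1), so Q² = Q.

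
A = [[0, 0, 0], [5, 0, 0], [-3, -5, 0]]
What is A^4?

[[0, 0, 0], [0, 0, 0], [0, 0, 0]]

A is strictly triangular, hence nilpotent: A^3 = 0, so A^4 = 0.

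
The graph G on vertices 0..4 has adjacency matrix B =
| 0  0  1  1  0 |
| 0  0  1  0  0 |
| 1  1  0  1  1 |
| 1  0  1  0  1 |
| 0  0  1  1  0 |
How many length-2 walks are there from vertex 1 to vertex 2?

0

The number of length-2 walks from vertex 1 to vertex 2 is entry (1,2) of B², where B is the adjacency matrix.
B² = [[2, 1, 1, 1, 2], [1, 1, 0, 1, 1], [1, 0, 4, 2, 1], [1, 1, 2, 3, 1], [2, 1, 1, 1, 2]]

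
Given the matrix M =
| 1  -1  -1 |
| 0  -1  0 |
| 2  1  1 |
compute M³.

M² = [[-1, -1, -2], [0, 1, 0], [4, -2, -1]]
M³ = [[-5, 0, -1], [0, -1, 0], [2, -3, -5]]

[[-5, 0, -1], [0, -1, 0], [2, -3, -5]]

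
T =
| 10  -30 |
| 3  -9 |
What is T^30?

T² = T (a projection; rank 1, trace 1), so T^30 = T.

[[10, -30], [3, -9]]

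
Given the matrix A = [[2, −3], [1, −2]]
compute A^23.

[[2, −3], [1, −2]]

A² = I (check: tr A = 0 and det A = −1), so A^23 = A since 23 is odd.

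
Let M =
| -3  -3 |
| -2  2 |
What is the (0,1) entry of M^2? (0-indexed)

3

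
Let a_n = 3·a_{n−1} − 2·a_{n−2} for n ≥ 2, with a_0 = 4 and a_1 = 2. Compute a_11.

−4090

With companion matrix A = [[3, −2], [1, 0]], [a_n, a_{n−1}]ᵀ = A·[a_{n−1}, a_{n−2}]ᵀ, so [a_11, a_10]ᵀ = A¹⁰·[a_1, a_0]ᵀ.
A¹⁰ = [[2047, −2046], [1023, −1022]], giving [a_11, a_10]ᵀ = [[−4090], [−2042]].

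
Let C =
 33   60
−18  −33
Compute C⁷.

[[24057, 43740], [−13122, −24057]]

tr C = 0 and det C = −9, so the characteristic polynomial is λ² − (0)λ + (−9) with roots 3 and −3.
Eigenvectors give P = [[−2, 5], [1, −3]] with P⁻¹ = [[−3, −5], [−1, −2]], and C = P·diag(3, −3)·P⁻¹.
Then C⁷ = P·diag(2187, −2187)·P⁻¹ = [[−4374, −10935], [2187, 6561]] · [[−3, −5], [−1, −2]] = [[24057, 43740], [−13122, −24057]].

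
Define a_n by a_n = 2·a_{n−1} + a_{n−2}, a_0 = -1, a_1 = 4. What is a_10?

8527

With companion matrix A = [[2, 1], [1, 0]], [a_n, a_{n−1}]ᵀ = A·[a_{n−1}, a_{n−2}]ᵀ, so [a_10, a_9]ᵀ = A⁹·[a_1, a_0]ᵀ.
A⁹ = [[2378, 985], [985, 408]], giving [a_10, a_9]ᵀ = [[8527], [3532]].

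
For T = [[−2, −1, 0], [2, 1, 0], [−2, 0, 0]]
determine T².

[[2, 1, 0], [−2, −1, 0], [4, 2, 0]]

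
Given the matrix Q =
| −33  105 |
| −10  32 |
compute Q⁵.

tr Q = −1 and det Q = −6, so the characteristic polynomial is λ² − (−1)λ + (−6) with roots −3 and 2.
Eigenvectors give P = [[7, 3], [2, 1]] with P⁻¹ = [[1, −3], [−2, 7]], and Q = P·diag(−3, 2)·P⁻¹.
Then Q⁵ = P·diag(−243, 32)·P⁻¹ = [[−1701, 96], [−486, 32]] · [[1, −3], [−2, 7]] = [[−1893, 5775], [−550, 1682]].

[[−1893, 5775], [−550, 1682]]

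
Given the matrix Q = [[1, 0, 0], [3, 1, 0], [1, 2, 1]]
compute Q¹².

Q = I + N where N = [[0, 0, 0], [3, 0, 0], [1, 2, 0]] is strictly lower-triangular, so N³ = 0.
(I + N)¹² = I + 12·N + 66·N² = [[1, 0, 0], [36, 1, 0], [408, 24, 1]].

[[1, 0, 0], [36, 1, 0], [408, 24, 1]]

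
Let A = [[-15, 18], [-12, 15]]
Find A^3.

[[-135, 162], [-108, 135]]

tr A = 0 and det A = -9, so the characteristic polynomial is λ² − (0)λ + (-9) with roots -3 and 3.
Eigenvectors give P = [[-3, 1], [-2, 1]] with P⁻¹ = [[-1, 1], [-2, 3]], and A = P·diag(-3, 3)·P⁻¹.
Then A^3 = P·diag(-27, 27)·P⁻¹ = [[81, 27], [54, 27]] · [[-1, 1], [-2, 3]] = [[-135, 162], [-108, 135]].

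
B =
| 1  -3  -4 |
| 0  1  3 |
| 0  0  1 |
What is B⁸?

[[1, -24, -284], [0, 1, 24], [0, 0, 1]]

B = I + N where N = [[0, -3, -4], [0, 0, 3], [0, 0, 0]] is strictly upper-triangular, so N³ = 0.
(I + N)⁸ = I + 8·N + 28·N² = [[1, -24, -284], [0, 1, 24], [0, 0, 1]].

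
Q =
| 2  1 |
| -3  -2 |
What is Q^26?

[[1, 0], [0, 1]]

Q² = I (check: tr Q = 0 and det Q = -1), so Q^26 = I since 26 is even.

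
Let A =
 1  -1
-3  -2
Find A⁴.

A² = [[4, 1], [3, 7]]
A³ = [[1, -6], [-18, -17]]
A⁴ = [[19, 11], [33, 52]]

[[19, 11], [33, 52]]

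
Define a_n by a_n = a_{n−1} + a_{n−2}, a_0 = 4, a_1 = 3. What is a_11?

487

With companion matrix B = [[1, 1], [1, 0]], [a_n, a_{n−1}]ᵀ = B·[a_{n−1}, a_{n−2}]ᵀ, so [a_11, a_10]ᵀ = B¹⁰·[a_1, a_0]ᵀ.
B¹⁰ = [[89, 55], [55, 34]], giving [a_11, a_10]ᵀ = [[487], [301]].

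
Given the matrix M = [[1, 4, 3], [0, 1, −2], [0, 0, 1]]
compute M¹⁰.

[[1, 40, −330], [0, 1, −20], [0, 0, 1]]

M = I + N where N = [[0, 4, 3], [0, 0, −2], [0, 0, 0]] is strictly upper-triangular, so N³ = 0.
(I + N)¹⁰ = I + 10·N + 45·N² = [[1, 40, −330], [0, 1, −20], [0, 0, 1]].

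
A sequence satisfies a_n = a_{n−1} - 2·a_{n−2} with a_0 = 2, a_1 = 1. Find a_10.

57

With companion matrix T = [[1, -2], [1, 0]], [a_n, a_{n−1}]ᵀ = T·[a_{n−1}, a_{n−2}]ᵀ, so [a_10, a_9]ᵀ = T⁹·[a_1, a_0]ᵀ.
T⁹ = [[-11, 34], [-17, 6]], giving [a_10, a_9]ᵀ = [[57], [-5]].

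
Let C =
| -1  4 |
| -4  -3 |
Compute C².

[[-15, -16], [16, -7]]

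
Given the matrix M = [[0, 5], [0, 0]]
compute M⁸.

M is strictly triangular, hence nilpotent: M² = 0, so M⁸ = 0.

[[0, 0], [0, 0]]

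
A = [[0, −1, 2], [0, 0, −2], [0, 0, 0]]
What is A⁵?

[[0, 0, 0], [0, 0, 0], [0, 0, 0]]

A is strictly triangular, hence nilpotent: A³ = 0, so A⁵ = 0.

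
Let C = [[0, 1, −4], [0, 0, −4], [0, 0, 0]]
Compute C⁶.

[[0, 0, 0], [0, 0, 0], [0, 0, 0]]

C is strictly triangular, hence nilpotent: C³ = 0, so C⁶ = 0.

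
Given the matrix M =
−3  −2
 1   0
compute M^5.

[[−63, −62], [31, 30]]

tr M = −3 and det M = 2, so the characteristic polynomial is λ² − (−3)λ + (2) with roots −2 and −1.
Eigenvectors give P = [[2, 1], [−1, −1]] with P⁻¹ = [[1, 1], [−1, −2]], and M = P·diag(−2, −1)·P⁻¹.
Then M^5 = P·diag(−32, −1)·P⁻¹ = [[−64, −1], [32, 1]] · [[1, 1], [−1, −2]] = [[−63, −62], [31, 30]].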